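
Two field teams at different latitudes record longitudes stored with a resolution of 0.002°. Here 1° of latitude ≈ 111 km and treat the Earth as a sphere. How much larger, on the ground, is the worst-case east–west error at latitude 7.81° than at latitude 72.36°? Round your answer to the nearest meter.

With a 0.002° grid the true value lies within half a step, ±0.002°/2 = ±0.001°, of the stored one.
Error at 7.81° = 0.001° × 111000 × cos 7.81° ≈ 111 × 0.9907 = 109.97 m.
Error at 72.36° = 0.001° × 111000 × cos 72.36° ≈ 111 × 0.3030 = 33.637 m.
Difference: 109.97 − 33.637 = 76.333 m.

76 meters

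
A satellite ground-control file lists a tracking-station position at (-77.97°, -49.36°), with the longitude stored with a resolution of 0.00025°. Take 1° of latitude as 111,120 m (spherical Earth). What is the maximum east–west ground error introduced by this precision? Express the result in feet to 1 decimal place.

9.5 feet

With a 0.00025° grid the true value lies within half a step, ±0.00025°/2 = ±0.000125°, of the stored one.
At latitude 77.97° a degree of longitude spans 111120 m × cos 77.97° = 111120 × 0.2084 ≈ 23160.1 m.
East–west error: 0.000125° × 23160.1 m/° ≈ 2.89501 m.
In feet: 2.89501 m ÷ 0.3048 ≈ 9.4981 ft.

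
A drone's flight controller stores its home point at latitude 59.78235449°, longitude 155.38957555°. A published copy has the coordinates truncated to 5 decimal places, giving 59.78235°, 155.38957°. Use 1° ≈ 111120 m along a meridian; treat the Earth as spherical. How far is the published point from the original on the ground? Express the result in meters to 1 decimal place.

The latitude changed by +0.00000449° and the longitude by +0.00000555°.
N–S: 0.00000449° × 111120 m/° = 0.498929 m.
East–west at this latitude: 0.00000555° × 111120 × cos 59.7824° ≈ 0.00000555 × 55925.2 = 0.310385 m.
Hypotenuse of the two orthogonal shifts: √(0.498929² + 0.310385²) = 0.587596 m.

0.6 meters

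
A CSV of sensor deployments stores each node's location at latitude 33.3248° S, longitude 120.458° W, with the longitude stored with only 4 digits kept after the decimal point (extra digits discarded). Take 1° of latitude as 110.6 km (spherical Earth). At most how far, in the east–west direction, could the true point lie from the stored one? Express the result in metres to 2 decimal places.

Truncating at 4 decimal places can drop up to a full unit in the last place, so the longitude may be off by as much as 0.0001°.
At latitude 33.3248° a degree of longitude spans 110600 m × cos 33.3248° = 110600 × 0.8356 ≈ 92414 m.
East–west error: 0.0001° × 92414 m/° ≈ 9.2414 m.

9.24 metres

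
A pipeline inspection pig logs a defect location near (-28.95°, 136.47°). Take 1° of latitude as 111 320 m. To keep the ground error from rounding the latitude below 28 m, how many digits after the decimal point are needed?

One degree of latitude covers 111320 m.
N decimal places → at most half a unit in the last place, 0.5 × 10⁻ᴺ° = 111320/2 × 10⁻ᴺ m.
Setting 55660 × 10⁻ᴺ ≤ 28 gives 10ᴺ ≥ 1988, i.e. N ≥ 3.30.
N = 3 would give 55.7 m (too coarse); N = 4 gives 5.57 m ≤ 28 m.

4 decimal places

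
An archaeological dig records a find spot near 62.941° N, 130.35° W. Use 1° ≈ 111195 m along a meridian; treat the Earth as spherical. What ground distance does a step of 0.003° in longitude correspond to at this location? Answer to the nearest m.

152 m

One degree of longitude here spans 111195 × cos 62.941° = 111195 × 0.4549 ≈ 50583.5 m; 0.003° of that is 151.75 m.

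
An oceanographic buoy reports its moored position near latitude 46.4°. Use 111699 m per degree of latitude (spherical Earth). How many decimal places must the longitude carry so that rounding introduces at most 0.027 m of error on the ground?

7 decimal places

At 46.4° one degree of longitude covers 111699 × cos 46.4° ≈ 111699 × 0.6896 ≈ 77029.8 m.
With N decimal places the half-ulp bound is 0.5·10⁻ᴺ°, or 0.5·10⁻ᴺ × 77029.8 m on the ground.
Setting 38514.9 × 10⁻ᴺ ≤ 0.027 gives 10ᴺ ≥ 1.426e+06, i.e. N ≥ 6.15.
N = 6 would give 0.0385 m (too coarse); N = 7 gives 0.00385 m ≤ 0.027 m.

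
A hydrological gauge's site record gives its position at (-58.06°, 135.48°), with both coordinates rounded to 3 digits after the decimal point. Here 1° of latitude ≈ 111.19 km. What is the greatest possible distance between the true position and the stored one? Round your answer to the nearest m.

Rounding to 3 decimal places leaves each coordinate within ±0.0005° of the true value.
Latitude error → 0.0005 × 111190 = 55.595 m along the meridian.
Longitude error → 0.0005 × 111190 × cos 58.06° = 0.0005 × 111190 × 0.5290 ≈ 29.4115 m.
Combining orthogonally: (55.595² + 29.4115²)^½ ≈ 62.8955 m.

63 m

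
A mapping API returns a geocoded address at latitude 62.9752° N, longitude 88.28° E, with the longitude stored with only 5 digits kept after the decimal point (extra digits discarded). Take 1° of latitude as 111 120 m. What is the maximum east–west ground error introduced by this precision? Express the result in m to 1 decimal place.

Truncating at 5 decimal places can drop up to a full unit in the last place, so the longitude may be off by as much as 1e-05°.
Parallels shrink by cos φ, so at 62.9752° a degree of longitude is 111120 × 0.4544 ≈ 50490.3 m.
East–west error: 1e-05° × 50490.3 m/° ≈ 0.504903 m.

0.5 m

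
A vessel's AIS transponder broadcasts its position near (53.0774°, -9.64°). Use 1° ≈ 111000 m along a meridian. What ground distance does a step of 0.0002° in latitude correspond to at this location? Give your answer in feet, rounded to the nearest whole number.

0.0002° × 111000 m/° = 22.2 m.
In feet: 22.2 m ÷ 0.3048 ≈ 72.835 ft.

73 feet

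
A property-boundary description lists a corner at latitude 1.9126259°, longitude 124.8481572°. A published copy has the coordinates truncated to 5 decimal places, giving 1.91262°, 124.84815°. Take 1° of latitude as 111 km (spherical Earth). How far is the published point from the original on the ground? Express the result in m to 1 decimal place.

1.0 m

Δlat = 1.9126259 − 1.91262 = +0.0000059°; Δlon = 124.8481572 − 124.84815 = +0.0000072°.
North–south shift: 0.0000059 × 111000 = 0.6549 m.
E–W at 1.91262°: 0.0000072° × 111000 × cos 1.91262° = 0.0000072 × 111000 × 0.9994 ≈ 0.798755 m.
Combined displacement = (0.6549² + 0.798755²)^½ ≈ 1.03291 m.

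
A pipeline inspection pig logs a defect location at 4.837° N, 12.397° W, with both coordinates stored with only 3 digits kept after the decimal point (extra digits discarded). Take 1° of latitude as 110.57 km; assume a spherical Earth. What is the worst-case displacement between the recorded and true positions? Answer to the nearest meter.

Truncating at 3 decimal places can drop up to a full unit in the last place, so each coordinate may be off by as much as 0.001°.
North–south component: 0.001° × 110570 = 110.57 m.
East–west component at 4.837°: 0.001° × 110570 × cos 4.837° ≈ 0.001 × 110176 ≈ 110.176 m.
The two errors are perpendicular, so the maximum displacement is √(110.57² + 110.176²) ≈ 156.091 m.

156 meters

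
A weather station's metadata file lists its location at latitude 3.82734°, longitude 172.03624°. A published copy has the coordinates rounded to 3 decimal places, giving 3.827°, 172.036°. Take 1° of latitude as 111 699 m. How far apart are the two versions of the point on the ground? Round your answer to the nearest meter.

46 meters

Δlat = 3.82734 − 3.827 = +0.00034°; Δlon = 172.03624 − 172.036 = +0.00024°.
North–south shift: 0.00034 × 111699 = 37.9777 m.
East–west at this latitude: 0.00024° × 111699 × cos 3.827° ≈ 0.00024 × 111450 = 26.748 m.
Hypotenuse of the two orthogonal shifts: √(37.9777² + 26.748²) = 46.4517 m.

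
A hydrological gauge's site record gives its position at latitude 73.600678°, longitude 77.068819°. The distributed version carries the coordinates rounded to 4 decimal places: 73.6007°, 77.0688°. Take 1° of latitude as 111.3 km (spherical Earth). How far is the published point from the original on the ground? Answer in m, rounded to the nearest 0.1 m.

2.5 m

Δlat = 73.600678 − 73.6007 = -0.000022°; Δlon = 77.068819 − 77.0688 = +0.000019°.
N–S: -0.000022° × 111300 m/° = -2.4486 m.
East–west at this latitude: 0.000019° × 111300 × cos 73.6007° ≈ 0.000019 × 31423.3 = 0.597043 m.
Combined displacement = (2.4486² + 0.597043²)^½ ≈ 2.52034 m.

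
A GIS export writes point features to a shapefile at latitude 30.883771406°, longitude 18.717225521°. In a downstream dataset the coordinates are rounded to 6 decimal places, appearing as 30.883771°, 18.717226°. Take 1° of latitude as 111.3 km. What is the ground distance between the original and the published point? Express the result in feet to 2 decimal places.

0.21 feet

The latitude changed by +0.000000406° and the longitude by -0.000000479°.
North–south shift: 0.000000406 × 111300 = 0.0451878 m.
E–W at 30.8838°: -0.000000479° × 111300 × cos 30.8838° = -0.000000479 × 111300 × 0.8582 ≈ -0.0457535 m.
Hypotenuse of the two orthogonal shifts: √(0.0451878² + 0.0457535²) = 0.0643065 m.
Converting: 0.0643065 m × 3.2808 ft/m ≈ 0.21098 ft.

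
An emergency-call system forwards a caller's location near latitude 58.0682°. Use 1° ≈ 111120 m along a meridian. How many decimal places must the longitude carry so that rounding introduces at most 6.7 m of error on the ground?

4 decimal places

At 58.0682° one degree of longitude covers 111120 × cos 58.0682° ≈ 111120 × 0.5289 ≈ 58772.4 m.
Rounding to N decimal places gives at most 0.5 × 10⁻ᴺ degrees of error, i.e. 0.5 × 10⁻ᴺ × 58772.4 m.
Setting 29386.2 × 10⁻ᴺ ≤ 6.7 gives 10ᴺ ≥ 4386, i.e. N ≥ 3.64.
So 4 decimal places suffice (2.94 m); 3 would allow up to 29.4 m.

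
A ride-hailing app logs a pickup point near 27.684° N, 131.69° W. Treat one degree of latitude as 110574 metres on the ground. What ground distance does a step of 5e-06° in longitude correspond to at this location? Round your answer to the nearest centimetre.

One degree of longitude here spans 110574 × cos 27.684° = 110574 × 0.8855 ≈ 97915.9 m; 5e-06° of that is 0.489579 m.
That is 0.489579 m = 48.958 cm.

49 centimetres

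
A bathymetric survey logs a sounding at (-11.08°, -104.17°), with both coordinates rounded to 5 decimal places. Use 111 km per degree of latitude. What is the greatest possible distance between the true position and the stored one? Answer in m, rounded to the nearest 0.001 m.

0.778 m

Rounding to 5 decimal places leaves each coordinate within ±5e-06° of the true value.
Latitude error → 5e-06 × 111000 = 0.555 m along the meridian.
East–west component at 11.08°: 5e-06° × 111000 × cos 11.08° ≈ 5e-06 × 108931 ≈ 0.544655 m.
Combining orthogonally: (0.555² + 0.544655²)^½ ≈ 0.777608 m.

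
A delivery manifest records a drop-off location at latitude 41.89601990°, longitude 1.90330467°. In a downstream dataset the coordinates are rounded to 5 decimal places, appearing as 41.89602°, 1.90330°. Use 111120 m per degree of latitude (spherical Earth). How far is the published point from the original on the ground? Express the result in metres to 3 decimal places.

0.386 metres

The latitude changed by -0.00000010° and the longitude by +0.00000467°.
N–S: -0.00000010° × 111120 m/° = -0.011112 m.
E–W at 41.896°: 0.00000467° × 111120 × cos 41.896° = 0.00000467 × 111120 × 0.7444 ≈ 0.38627 m.
Distance: √(0.011112² + 0.38627²) ≈ 0.38643 m.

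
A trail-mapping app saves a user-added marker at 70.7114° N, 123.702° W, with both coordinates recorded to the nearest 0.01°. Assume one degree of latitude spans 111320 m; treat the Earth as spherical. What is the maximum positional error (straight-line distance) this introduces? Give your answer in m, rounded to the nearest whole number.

Rounding to 2 decimal places leaves each coordinate within ±0.005° of the true value.
North–south component: 0.005° × 111320 = 556.6 m.
East–west component at 70.7114°: 0.005° × 111320 × cos 70.7114° ≈ 0.005 × 36772 ≈ 183.86 m.
Worst case both components are at the extreme and orthogonal: √(556.6² + 183.86²) ≈ 586.181 m.

586 m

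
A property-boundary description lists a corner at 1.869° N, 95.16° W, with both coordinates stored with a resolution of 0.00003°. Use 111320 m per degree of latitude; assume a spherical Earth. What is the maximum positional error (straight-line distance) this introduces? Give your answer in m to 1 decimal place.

With a 0.00003° grid the true value lies within half a step, ±0.00003°/2 = ±1.5e-05°, of the stored one.
North–south component: 1.5e-05° × 111320 = 1.6698 m.
E–W at 1.869°: 1.5e-05° × 111320 × cos 1.869° = 1.5e-05 × 111320 × 0.9995 ≈ 1.66891 m.
Worst case both components are at the extreme and orthogonal: √(1.6698² + 1.66891²) ≈ 2.36083 m.

2.4 m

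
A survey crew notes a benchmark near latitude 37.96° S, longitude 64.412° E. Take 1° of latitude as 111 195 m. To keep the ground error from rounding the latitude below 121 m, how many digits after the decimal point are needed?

3

One degree of latitude covers 111195 m.
Rounding to N decimal places gives at most 0.5 × 10⁻ᴺ degrees of error, i.e. 0.5 × 10⁻ᴺ × 111195 m.
Setting 55597.5 × 10⁻ᴺ ≤ 121 gives 10ᴺ ≥ 459.5, i.e. N ≥ 2.66.
So 3 decimal places suffice (55.6 m); 2 would allow up to 556 m.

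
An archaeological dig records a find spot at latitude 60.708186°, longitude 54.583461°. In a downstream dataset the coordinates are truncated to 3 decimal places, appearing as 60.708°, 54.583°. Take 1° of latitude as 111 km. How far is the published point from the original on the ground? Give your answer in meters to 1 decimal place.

32.5 meters

Δlat = 60.708186 − 60.708 = +0.000186°; Δlon = 54.583461 − 54.583 = +0.000461°.
N–S: 0.000186° × 111000 m/° = 20.646 m.
East–west at this latitude: 0.000461° × 111000 × cos 60.708° ≈ 0.000461 × 54307.9 = 25.036 m.
Hypotenuse of the two orthogonal shifts: √(20.646² + 25.036²) = 32.4508 m.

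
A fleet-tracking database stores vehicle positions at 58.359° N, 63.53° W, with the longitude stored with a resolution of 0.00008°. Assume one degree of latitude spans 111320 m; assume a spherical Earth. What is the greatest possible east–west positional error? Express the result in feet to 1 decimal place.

7.7 feet

With a 0.00008° grid the true value lies within half a step, ±0.00008°/2 = ±4e-05°, of the stored one.
At latitude 58.359° a degree of longitude spans 111320 m × cos 58.359° = 111320 × 0.5246 ≈ 58397.9 m.
Maximum E–W displacement: 4e-05 × 58397.9 = 2.33592 m.
In feet: 2.33592 m ÷ 0.3048 ≈ 7.6638 ft.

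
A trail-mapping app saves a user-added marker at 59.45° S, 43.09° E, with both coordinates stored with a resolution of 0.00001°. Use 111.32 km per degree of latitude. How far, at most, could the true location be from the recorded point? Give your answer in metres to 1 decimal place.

0.6 metres

With a 0.00001° grid the true value lies within half a step, ±0.00001°/2 = ±5e-06°, of the stored one.
Latitude error → 5e-06 × 111320 = 0.5566 m along the meridian.
East–west component at 59.45°: 5e-06° × 111320 × cos 59.45° ≈ 5e-06 × 56582.9 ≈ 0.282914 m.
Worst case both components are at the extreme and orthogonal: √(0.5566² + 0.282914²) ≈ 0.624375 m.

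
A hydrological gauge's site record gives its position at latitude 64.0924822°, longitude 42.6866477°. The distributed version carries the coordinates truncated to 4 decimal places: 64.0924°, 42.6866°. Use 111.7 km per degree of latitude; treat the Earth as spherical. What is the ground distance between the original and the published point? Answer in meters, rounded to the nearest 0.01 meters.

9.47 meters

Δlat = 64.0924822 − 64.0924 = +0.0000822°; Δlon = 42.6866477 − 42.6866 = +0.0000477°.
North–south shift: 0.0000822 × 111700 = 9.18174 m.
East–west at this latitude: 0.0000477° × 111700 × cos 64.0924° ≈ 0.0000477 × 48804.1 = 2.32795 m.
Combined displacement = (9.18174² + 2.32795²)^½ ≈ 9.47226 m.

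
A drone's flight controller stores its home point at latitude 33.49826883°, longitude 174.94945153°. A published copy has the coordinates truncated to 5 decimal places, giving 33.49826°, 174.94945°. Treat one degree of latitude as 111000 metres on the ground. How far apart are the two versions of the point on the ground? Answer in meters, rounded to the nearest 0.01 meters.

0.99 meters

The latitude changed by +0.00000883° and the longitude by +0.00000153°.
North–south shift: 0.00000883 × 111000 = 0.98013 m.
East–west at this latitude: 0.00000153° × 111000 × cos 33.4983° ≈ 0.00000153 × 92563.2 = 0.141622 m.
Combined displacement = (0.98013² + 0.141622²)^½ ≈ 0.990309 m.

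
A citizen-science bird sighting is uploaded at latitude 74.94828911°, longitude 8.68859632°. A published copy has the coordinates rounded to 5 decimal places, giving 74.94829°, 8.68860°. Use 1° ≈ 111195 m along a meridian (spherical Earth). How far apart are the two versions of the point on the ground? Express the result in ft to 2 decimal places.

0.48 ft

Δlat = 74.94828911 − 74.94829 = -0.00000089°; Δlon = 8.68859632 − 8.68860 = -0.00000368°.
N–S: -0.00000089° × 111195 m/° = -0.0989635 m.
E–W at 74.9483°: -0.00000368° × 111195 × cos 74.9483° = -0.00000368 × 111195 × 0.2597 ≈ -0.106265 m.
Combined displacement = (0.0989635² + 0.106265²)^½ ≈ 0.14521 m.
Converting: 0.14521 m × 3.2808 ft/m ≈ 0.47641 ft.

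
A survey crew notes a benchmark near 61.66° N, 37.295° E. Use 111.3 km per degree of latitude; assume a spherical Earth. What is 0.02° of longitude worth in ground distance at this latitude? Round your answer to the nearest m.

1057 m

0.02° of longitude at 61.66° is 0.02 × 111300 × cos 61.66° ≈ 0.02 × 52834.4 = 1056.69 m.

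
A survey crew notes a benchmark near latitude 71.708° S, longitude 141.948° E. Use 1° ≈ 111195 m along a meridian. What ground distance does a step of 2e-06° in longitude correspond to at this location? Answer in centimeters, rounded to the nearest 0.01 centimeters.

2e-06° of longitude at 71.708° is 2e-06 × 111195 × cos 71.708° ≈ 2e-06 × 34899.7 = 0.0697993 m.
That is 0.0697993 m = 6.9799 cm.

6.98 centimeters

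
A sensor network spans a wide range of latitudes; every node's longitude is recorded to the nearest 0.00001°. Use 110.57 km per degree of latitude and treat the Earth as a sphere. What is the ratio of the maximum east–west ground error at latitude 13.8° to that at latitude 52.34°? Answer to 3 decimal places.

1.589

Rounding to 5 decimal places leaves the longitude within ±5e-06° of the true value.
Error at 13.8° = 5e-06° × 110570 × cos 13.8° ≈ 0.55285 × 0.9711 = 0.53689 m.
Error at 52.34° = 5e-06° × 110570 × cos 52.34° ≈ 0.55285 × 0.6110 = 0.33778 m.
The ratio reduces to cos 13.8° / cos 52.34° = 0.9711/0.6110 ≈ 1.5895.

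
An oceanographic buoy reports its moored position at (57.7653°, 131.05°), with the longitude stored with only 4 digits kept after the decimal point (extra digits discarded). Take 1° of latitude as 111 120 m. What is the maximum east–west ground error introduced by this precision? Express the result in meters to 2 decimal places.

Truncating at 4 decimal places can drop up to a full unit in the last place, so the longitude may be off by as much as 0.0001°.
One degree of longitude at 57.7653° is 111120 × cos 57.7653° ≈ 111120 × 0.5334 = 59270.1 m.
East–west error: 0.0001° × 59270.1 m/° ≈ 5.92701 m.

5.93 meters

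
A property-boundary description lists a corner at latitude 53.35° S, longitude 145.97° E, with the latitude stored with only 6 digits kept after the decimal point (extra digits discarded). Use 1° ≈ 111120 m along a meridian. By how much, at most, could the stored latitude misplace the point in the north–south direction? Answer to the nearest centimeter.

11 centimeters

Truncating at 6 decimal places can drop up to a full unit in the last place, so the latitude may be off by as much as 1e-06°.
So the N–S error is at most 1e-06 × 111120 = 0.11112 m.
That is 0.11112 m = 11.112 cm.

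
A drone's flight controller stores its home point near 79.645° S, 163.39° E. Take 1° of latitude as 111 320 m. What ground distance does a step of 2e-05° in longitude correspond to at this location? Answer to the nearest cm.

At 79.645° a degree of longitude is 111320 × cos 79.645° ≈ 20009.4 m, so 2e-05° corresponds to 0.400188 m.
That is 0.400188 m = 40.019 cm.

40 cm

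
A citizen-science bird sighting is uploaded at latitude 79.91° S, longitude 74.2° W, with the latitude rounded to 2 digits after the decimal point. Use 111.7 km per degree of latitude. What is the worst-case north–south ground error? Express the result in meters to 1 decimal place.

558.5 meters

Rounding to 2 decimal places leaves the latitude within ±0.005° of the true value.
Along the meridian that is 0.005° × 111700 m/° = 558.5 m.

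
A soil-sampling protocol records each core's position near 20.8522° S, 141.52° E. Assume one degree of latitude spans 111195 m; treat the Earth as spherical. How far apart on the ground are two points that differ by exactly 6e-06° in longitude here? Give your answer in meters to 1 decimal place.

6e-06° of longitude at 20.8522° is 6e-06 × 111195 × cos 20.8522° ≈ 6e-06 × 103912 = 0.623472 m.

0.6 meters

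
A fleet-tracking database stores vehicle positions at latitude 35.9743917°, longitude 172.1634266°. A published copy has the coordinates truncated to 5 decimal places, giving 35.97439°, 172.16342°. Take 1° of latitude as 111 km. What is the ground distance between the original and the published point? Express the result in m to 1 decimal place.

Δlat = 35.9743917 − 35.97439 = +0.0000017°; Δlon = 172.1634266 − 172.16342 = +0.0000066°.
North–south shift: 0.0000017 × 111000 = 0.1887 m.
E–W at 35.9744°: 0.0000066° × 111000 × cos 35.9744° = 0.0000066 × 111000 × 0.8093 ≈ 0.592878 m.
Distance: √(0.1887² + 0.592878²) ≈ 0.622184 m.

0.6 m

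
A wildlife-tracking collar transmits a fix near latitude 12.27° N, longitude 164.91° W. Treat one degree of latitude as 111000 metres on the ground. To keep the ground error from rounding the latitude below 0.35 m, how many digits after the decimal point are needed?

6

One degree of latitude covers 111000 m.
Rounding to N decimal places gives at most 0.5 × 10⁻ᴺ degrees of error, i.e. 0.5 × 10⁻ᴺ × 111000 m.
Setting 55500 × 10⁻ᴺ ≤ 0.35 gives 10ᴺ ≥ 1.586e+05, i.e. N ≥ 5.20.
So 6 decimal places suffice (0.0555 m); 5 would allow up to 0.555 m.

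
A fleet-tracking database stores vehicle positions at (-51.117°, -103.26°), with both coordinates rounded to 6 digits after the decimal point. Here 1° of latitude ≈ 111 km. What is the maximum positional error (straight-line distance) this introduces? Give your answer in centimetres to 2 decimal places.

Rounding to 6 decimal places leaves each coordinate within ±5e-07° of the true value.
N–S: 5e-07° × 111000 m/° = 0.0555 m.
E–W at 51.117°: 5e-07° × 111000 × cos 51.117° = 5e-07 × 111000 × 0.6277 ≈ 0.0348391 m.
The two errors are perpendicular, so the maximum displacement is √(0.0555² + 0.0348391²) ≈ 0.0655287 m.
That is 0.0655287 m = 6.5529 cm.

6.55 centimetres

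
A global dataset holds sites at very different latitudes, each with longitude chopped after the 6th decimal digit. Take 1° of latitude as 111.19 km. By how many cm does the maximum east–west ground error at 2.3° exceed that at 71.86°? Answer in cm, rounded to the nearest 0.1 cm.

Truncating at 6 decimal places can drop up to a full unit in the last place, so the longitude may be off by as much as 1e-06°.
Error at 2.3° = 1e-06° × 111190 × cos 2.3° ≈ 0.11119 × 0.9992 = 0.1111 m.
Error at 71.86° = 1e-06° × 111190 × cos 71.86° ≈ 0.11119 × 0.3113 = 0.034618 m.
So the lower-latitude error exceeds the higher by 0.1111 − 0.034618 = 0.076483 m.
That is 0.0764825 m = 7.6483 cm.

7.6 cm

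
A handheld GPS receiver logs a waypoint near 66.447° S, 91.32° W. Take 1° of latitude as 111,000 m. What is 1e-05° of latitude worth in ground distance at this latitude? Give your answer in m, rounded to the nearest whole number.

1 m

1e-05° × 111000 m/° = 1.11 m.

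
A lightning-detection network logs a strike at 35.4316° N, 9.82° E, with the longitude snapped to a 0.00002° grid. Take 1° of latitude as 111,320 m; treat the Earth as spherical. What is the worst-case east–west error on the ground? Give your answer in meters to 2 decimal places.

With a 0.00002° grid the true value lies within half a step, ±0.00002°/2 = ±1e-05°, of the stored one.
One degree of longitude at 35.4316° is 111320 × cos 35.4316° ≈ 111320 × 0.8148 = 90704.4 m.
So at most 1e-05° × 90704.4 ≈ 0.907044 m east–west.

0.91 meters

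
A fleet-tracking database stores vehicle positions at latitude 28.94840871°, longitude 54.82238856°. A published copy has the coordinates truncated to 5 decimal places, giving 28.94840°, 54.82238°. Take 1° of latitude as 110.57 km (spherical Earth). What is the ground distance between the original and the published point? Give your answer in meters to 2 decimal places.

The latitude changed by +0.00000871° and the longitude by +0.00000856°.
North–south shift: 0.00000871 × 110570 = 0.963065 m.
East–west at this latitude: 0.00000856° × 110570 × cos 28.9484° ≈ 0.00000856 × 96754.9 = 0.828222 m.
Distance: √(0.963065² + 0.828222²) ≈ 1.27021 m.

1.27 meters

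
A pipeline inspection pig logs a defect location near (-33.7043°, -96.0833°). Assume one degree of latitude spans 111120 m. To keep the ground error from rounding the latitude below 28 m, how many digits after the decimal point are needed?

One degree of latitude covers 111120 m.
Rounding to N decimal places gives at most 0.5 × 10⁻ᴺ degrees of error, i.e. 0.5 × 10⁻ᴺ × 111120 m.
Need 0.5 × 111120 × 10⁻ᴺ ≤ 28 → 10⁻ᴺ ≤ 5.040e-04, so N ≥ 3.30.
So 4 decimal places suffice (5.56 m); 3 would allow up to 55.6 m.

4 decimal places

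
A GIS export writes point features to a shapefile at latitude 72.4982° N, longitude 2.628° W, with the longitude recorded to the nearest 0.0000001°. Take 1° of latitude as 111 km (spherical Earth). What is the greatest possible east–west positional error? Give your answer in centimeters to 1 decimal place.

0.2 centimeters

Rounding to 7 decimal places leaves the longitude within ±5e-08° of the true value.
At latitude 72.4982° a degree of longitude spans 111000 m × cos 72.4982° = 111000 × 0.3007 ≈ 33381.7 m.
Maximum E–W displacement: 5e-08 × 33381.7 = 0.00166908 m.
That is 0.00166908 m = 0.16691 cm.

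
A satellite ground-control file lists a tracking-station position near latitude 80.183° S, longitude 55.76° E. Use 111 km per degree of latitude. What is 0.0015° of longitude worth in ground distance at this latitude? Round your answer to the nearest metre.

At 80.183° a degree of longitude is 111000 × cos 80.183° ≈ 18925.7 m, so 0.0015° corresponds to 28.3886 m.

28 metres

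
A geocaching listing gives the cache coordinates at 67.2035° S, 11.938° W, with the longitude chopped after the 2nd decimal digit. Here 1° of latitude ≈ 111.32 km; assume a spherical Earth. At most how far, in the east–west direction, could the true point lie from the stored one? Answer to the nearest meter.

431 meters

Truncating at 2 decimal places can drop up to a full unit in the last place, so the longitude may be off by as much as 0.01°.
At latitude 67.2035° a degree of longitude spans 111320 m × cos 67.2035° = 111320 × 0.3875 ≈ 43132 m.
East–west error: 0.01° × 43132 m/° ≈ 431.32 m.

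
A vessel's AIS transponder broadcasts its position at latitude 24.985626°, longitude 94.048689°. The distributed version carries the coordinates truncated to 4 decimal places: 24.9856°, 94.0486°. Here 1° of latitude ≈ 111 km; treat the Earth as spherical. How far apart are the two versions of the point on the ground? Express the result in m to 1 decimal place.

Δlat = 24.985626 − 24.9856 = +0.000026°; Δlon = 94.048689 − 94.0486 = +0.000089°.
North–south shift: 0.000026 × 111000 = 2.886 m.
East–west at this latitude: 0.000089° × 111000 × cos 24.9856° ≈ 0.000089 × 100612 = 8.95446 m.
Distance: √(2.886² + 8.95446²) ≈ 9.40805 m.

9.4 m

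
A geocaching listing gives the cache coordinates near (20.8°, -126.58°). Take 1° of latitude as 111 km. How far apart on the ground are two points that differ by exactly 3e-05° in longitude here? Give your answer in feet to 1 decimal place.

One degree of longitude here spans 111000 × cos 20.8° = 111000 × 0.9348 ≈ 103766 m; 3e-05° of that is 3.11297 m.
In feet: 3.11297 m ÷ 0.3048 ≈ 10.213 ft.

10.2 feet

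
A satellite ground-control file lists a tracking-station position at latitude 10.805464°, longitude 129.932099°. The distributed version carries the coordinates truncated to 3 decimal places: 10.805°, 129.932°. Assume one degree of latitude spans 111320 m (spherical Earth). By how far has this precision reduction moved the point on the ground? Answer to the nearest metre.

Δlat = 10.805464 − 10.805 = +0.000464°; Δlon = 129.932099 − 129.932 = +0.000099°.
N–S: 0.000464° × 111320 m/° = 51.6525 m.
East–west at this latitude: 0.000099° × 111320 × cos 10.805° ≈ 0.000099 × 109346 = 10.8253 m.
Combined displacement = (51.6525² + 10.8253²)^½ ≈ 52.7747 m.

53 metres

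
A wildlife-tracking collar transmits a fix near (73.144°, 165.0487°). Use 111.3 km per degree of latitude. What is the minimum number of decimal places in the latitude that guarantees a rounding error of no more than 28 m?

4 decimal places

One degree of latitude covers 111300 m.
N decimal places → at most half a unit in the last place, 0.5 × 10⁻ᴺ° = 111300/2 × 10⁻ᴺ m.
Need 0.5 × 111300 × 10⁻ᴺ ≤ 28 → 10⁻ᴺ ≤ 5.031e-04, so N ≥ 3.30.
N = 3 would give 55.6 m (too coarse); N = 4 gives 5.57 m ≤ 28 m.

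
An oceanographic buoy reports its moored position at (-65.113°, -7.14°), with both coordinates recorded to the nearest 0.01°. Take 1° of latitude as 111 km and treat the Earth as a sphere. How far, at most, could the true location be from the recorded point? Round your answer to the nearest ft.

1976 ft

Rounding to 2 decimal places leaves each coordinate within ±0.005° of the true value.
Latitude error → 0.005 × 111000 = 555 m along the meridian.
East–west component at 65.113°: 0.005° × 111000 × cos 65.113° ≈ 0.005 × 46712.1 ≈ 233.561 m.
Worst case both components are at the extreme and orthogonal: √(555² + 233.561²) ≈ 602.142 m.
Converting: 602.142 m × 3.2808 ft/m ≈ 1975.5 ft.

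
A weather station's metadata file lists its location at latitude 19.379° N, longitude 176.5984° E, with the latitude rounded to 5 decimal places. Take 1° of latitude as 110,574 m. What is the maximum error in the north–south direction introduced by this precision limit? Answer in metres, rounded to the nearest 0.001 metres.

Rounding to 5 decimal places leaves the latitude within ±5e-06° of the true value.
So the N–S error is at most 5e-06 × 110574 = 0.55287 m.

0.553 metres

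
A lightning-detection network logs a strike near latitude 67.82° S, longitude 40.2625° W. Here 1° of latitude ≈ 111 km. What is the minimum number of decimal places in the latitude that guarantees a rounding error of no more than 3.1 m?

5

One degree of latitude covers 111000 m.
Rounding to N decimal places gives at most 0.5 × 10⁻ᴺ degrees of error, i.e. 0.5 × 10⁻ᴺ × 111000 m.
Need 0.5 × 111000 × 10⁻ᴺ ≤ 3.1 → 10⁻ᴺ ≤ 5.586e-05, so N ≥ 4.25.
At 4 places the error can reach 5.55 m, but 5 places keeps it to 0.555 m.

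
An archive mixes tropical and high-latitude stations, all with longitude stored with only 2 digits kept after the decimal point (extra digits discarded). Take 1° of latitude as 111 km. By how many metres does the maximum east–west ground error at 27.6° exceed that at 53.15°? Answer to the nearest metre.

318 metres

Truncating at 2 decimal places can drop up to a full unit in the last place, so the longitude may be off by as much as 0.01°.
Error at 27.6° = 0.01° × 111000 × cos 27.6° ≈ 1110 × 0.8862 = 983.69 m.
At 53.15°: 0.01° × 111000 × cos 53.15° = 0.01 × 111000 × 0.5997 ≈ 665.69 m.
Difference: 983.69 − 665.69 = 317.99 m.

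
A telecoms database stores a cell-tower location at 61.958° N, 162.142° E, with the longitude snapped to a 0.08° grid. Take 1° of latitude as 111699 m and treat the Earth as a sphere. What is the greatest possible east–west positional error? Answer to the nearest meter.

With a 0.08° grid the true value lies within half a step, ±0.08°/2 = ±0.04°, of the stored one.
Parallels shrink by cos φ, so at 61.958° a degree of longitude is 111699 × 0.4701 ≈ 52511.8 m.
Maximum E–W displacement: 0.04 × 52511.8 = 2100.47 m.

2100 meters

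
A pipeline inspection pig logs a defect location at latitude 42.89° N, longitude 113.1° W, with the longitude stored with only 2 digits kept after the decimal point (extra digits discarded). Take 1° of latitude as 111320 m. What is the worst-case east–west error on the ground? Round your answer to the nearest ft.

2676 ft

Truncating at 2 decimal places can drop up to a full unit in the last place, so the longitude may be off by as much as 0.01°.
Parallels shrink by cos φ, so at 42.89° a degree of longitude is 111320 × 0.7327 ≈ 81559.9 m.
So at most 0.01° × 81559.9 ≈ 815.599 m east–west.
Converting: 815.599 m × 3.2808 ft/m ≈ 2675.8 ft.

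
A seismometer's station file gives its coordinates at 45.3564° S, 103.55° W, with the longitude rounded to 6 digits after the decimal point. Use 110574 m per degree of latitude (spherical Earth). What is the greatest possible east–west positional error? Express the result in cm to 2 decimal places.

Rounding to 6 decimal places leaves the longitude within ±5e-07° of the true value.
One degree of longitude at 45.3564° is 110574 × cos 45.3564° ≈ 110574 × 0.7027 = 77699.8 m.
East–west error: 5e-07° × 77699.8 m/° ≈ 0.0388499 m.
That is 0.0388499 m = 3.885 cm.

3.88 cm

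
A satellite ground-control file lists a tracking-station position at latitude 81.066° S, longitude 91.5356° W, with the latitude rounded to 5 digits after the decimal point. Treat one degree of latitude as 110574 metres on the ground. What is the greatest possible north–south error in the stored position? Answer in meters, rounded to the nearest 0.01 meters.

0.55 meters

Rounding to 5 decimal places leaves the latitude within ±5e-06° of the true value.
Along the meridian that is 5e-06° × 110574 m/° = 0.55287 m.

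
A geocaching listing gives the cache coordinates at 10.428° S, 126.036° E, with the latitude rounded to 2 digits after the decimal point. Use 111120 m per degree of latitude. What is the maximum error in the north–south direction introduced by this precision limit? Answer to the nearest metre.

Rounding to 2 decimal places leaves the latitude within ±0.005° of the true value.
So the N–S error is at most 0.005 × 111120 = 555.6 m.

556 metres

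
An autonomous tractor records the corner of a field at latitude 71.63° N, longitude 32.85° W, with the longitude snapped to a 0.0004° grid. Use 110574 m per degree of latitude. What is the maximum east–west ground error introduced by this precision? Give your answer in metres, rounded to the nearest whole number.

7 metres

With a 0.0004° grid the true value lies within half a step, ±0.0004°/2 = ±0.0002°, of the stored one.
Parallels shrink by cos φ, so at 71.63° a degree of longitude is 110574 × 0.3152 ≈ 34847.6 m.
East–west error: 0.0002° × 34847.6 m/° ≈ 6.96953 m.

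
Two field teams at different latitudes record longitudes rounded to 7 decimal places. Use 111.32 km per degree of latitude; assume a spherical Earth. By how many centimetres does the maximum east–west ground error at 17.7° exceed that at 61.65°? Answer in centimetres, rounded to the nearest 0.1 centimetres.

Rounding to 7 decimal places leaves the longitude within ±5e-08° of the true value.
Error at 17.7° = 5e-08° × 111320 × cos 17.7° ≈ 0.005566 × 0.9527 = 0.0053025 m.
Error at 61.65° = 5e-08° × 111320 × cos 61.65° ≈ 0.005566 × 0.4749 = 0.0026431 m.
Difference: 0.0053025 − 0.0026431 = 0.0026595 m.
That is 0.00265946 m = 0.26595 cm.

0.3 centimetres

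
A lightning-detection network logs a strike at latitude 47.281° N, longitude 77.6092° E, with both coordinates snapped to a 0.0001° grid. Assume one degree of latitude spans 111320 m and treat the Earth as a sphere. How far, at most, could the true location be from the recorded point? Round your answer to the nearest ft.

With a 0.0001° grid the true value lies within half a step, ±0.0001°/2 = ±5e-05°, of the stored one.
North–south component: 5e-05° × 111320 = 5.566 m.
East–west component at 47.281°: 5e-05° × 111320 × cos 47.281° ≈ 5e-05 × 75519.9 ≈ 3.77599 m.
The two errors are perpendicular, so the maximum displacement is √(5.566² + 3.77599²) ≈ 6.72596 m.
In feet: 6.72596 m ÷ 0.3048 ≈ 22.067 ft.

22 ft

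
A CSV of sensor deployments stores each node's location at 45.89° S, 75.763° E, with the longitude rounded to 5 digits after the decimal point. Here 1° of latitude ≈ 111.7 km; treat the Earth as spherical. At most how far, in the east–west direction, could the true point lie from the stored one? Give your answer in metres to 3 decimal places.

Rounding to 5 decimal places leaves the longitude within ±5e-06° of the true value.
One degree of longitude at 45.89° is 111700 × cos 45.89° ≈ 111700 × 0.6960 = 77747.5 m.
So at most 5e-06° × 77747.5 ≈ 0.388737 m east–west.

0.389 metres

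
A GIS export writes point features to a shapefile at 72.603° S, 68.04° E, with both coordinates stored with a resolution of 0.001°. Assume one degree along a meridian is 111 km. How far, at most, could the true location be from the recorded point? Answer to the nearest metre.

58 metres

With a 0.001° grid the true value lies within half a step, ±0.001°/2 = ±0.0005°, of the stored one.
N–S: 0.0005° × 111000 m/° = 55.5 m.
Longitude error → 0.0005 × 111000 × cos 72.603° = 0.0005 × 111000 × 0.2990 ≈ 16.594 m.
Worst case both components are at the extreme and orthogonal: √(55.5² + 16.594²) ≈ 57.9276 m.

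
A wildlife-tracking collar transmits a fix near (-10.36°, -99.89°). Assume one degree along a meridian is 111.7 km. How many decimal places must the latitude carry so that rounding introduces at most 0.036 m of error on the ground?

7 decimal places

One degree of latitude covers 111700 m.
Rounding to N decimal places gives at most 0.5 × 10⁻ᴺ degrees of error, i.e. 0.5 × 10⁻ᴺ × 111700 m.
Need 0.5 × 111700 × 10⁻ᴺ ≤ 0.036 → 10⁻ᴺ ≤ 6.446e-07, so N ≥ 6.19.
At 6 places the error can reach 0.0558 m, but 7 places keeps it to 0.00558 m.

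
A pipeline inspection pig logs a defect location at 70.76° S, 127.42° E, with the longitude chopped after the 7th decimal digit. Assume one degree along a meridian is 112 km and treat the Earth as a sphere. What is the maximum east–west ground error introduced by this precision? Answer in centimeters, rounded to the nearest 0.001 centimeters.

Truncating at 7 decimal places can drop up to a full unit in the last place, so the longitude may be off by as much as 1e-07°.
Parallels shrink by cos φ, so at 70.76° a degree of longitude is 112000 × 0.3295 ≈ 36906.9 m.
Maximum E–W displacement: 1e-07 × 36906.9 = 0.00369069 m.
That is 0.00369069 m = 0.36907 cm.

0.369 centimeters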